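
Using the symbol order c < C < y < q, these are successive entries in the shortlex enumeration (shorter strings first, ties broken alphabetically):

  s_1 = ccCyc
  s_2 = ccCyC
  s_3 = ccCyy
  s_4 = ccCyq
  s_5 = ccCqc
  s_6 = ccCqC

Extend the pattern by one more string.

ccCqy

Find the rightmost character of ccCqC below q, bump it to the next letter, and reset everything to its right to c.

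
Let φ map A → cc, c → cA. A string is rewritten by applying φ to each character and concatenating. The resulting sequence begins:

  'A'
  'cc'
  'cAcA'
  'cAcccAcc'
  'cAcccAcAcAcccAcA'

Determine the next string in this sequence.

cAcccAcAcAcccAcccAcccAcAcAcccAcc

Replace each of the 16 characters of cAcccAcAcAcccAcA in place — cA cc cA cA cA cc cA cc cA cc cA cA cA cc cA cc — and concatenate.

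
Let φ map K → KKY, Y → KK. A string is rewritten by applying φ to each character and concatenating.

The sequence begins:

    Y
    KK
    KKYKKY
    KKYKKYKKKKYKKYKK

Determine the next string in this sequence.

Rewriting the 16 symbols of KKYKKYKKKKYKKYKK one by one yields KKY KKY KK KKY KKY KK KKY KKY KKY KKY KK KKY KKY KK KKY KKY; concatenated:

KKYKKYKKKKYKKYKKKKYKKYKKYKKYKKKKYKKYKKKKYKKY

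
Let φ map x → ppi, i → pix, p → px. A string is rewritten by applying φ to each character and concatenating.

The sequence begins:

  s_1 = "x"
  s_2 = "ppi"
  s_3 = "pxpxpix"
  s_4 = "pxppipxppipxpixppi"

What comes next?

Replace each of the 18 characters of pxppipxppipxpixppi in place — px ppi px px pix px ppi px px pix px ppi px pix ppi px px pix — and concatenate.

pxppipxpxpixpxppipxpxpixpxppipxpixppipxpxpix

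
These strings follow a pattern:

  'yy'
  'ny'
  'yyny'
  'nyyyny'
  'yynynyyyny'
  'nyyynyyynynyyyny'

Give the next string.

This is a Fibonacci-style word recurrence s(k) = s(k−2)·s(k−1): e.g. yy·ny = yyny.
The next term joins yynynyyyny and nyyynyyynynyyyny.

yynynyyynynyyynyyynynyyyny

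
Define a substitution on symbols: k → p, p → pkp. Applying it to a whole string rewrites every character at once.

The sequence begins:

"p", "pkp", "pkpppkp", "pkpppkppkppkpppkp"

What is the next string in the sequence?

φ(pkpppkppkppkpppkp) expands symbol-by-symbol to pkp p pkp pkp pkp p pkp pkp p pkp pkp p pkp pkp pkp p pkp; joining the 17 pieces gives the next term.

pkpppkppkppkpppkppkpppkppkpppkppkppkpppkp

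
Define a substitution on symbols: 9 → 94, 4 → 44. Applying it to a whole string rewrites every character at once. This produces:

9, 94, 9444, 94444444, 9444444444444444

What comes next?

94444444444444444444444444444444

Applying the rule to each of the 16 symbols of 9444444444444444 gives the pieces 94 44 44 44 44 44 44 44 44 44 44 44 44 44 44 44, which concatenate to the answer.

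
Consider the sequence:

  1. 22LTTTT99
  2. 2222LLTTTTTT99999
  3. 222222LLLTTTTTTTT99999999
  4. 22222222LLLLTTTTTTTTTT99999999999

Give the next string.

2222222222LLLLLTTTTTTTTTTTT99999999999999

Reading off run lengths: 2 runs 2, 4, 6, 8; L runs 1, 2, 3, 4; T runs 4, 6, 8, 10; 9 runs 2, 5, 8, 11 — each is linear in n (n = 1, 2, …).
For the next term, n = 5, so the run lengths are 10, 5, 12, 14.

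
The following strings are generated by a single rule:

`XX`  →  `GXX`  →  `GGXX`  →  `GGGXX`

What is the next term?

The strings grow by a fixed prefix G each time.
One more step from GGGXX gives the answer.

GGGGXX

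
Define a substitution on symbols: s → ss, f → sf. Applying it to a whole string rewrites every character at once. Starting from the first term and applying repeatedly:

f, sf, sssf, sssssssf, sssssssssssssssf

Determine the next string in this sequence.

sssssssssssssssssssssssssssssssf

Replace each of the 16 characters of sssssssssssssssf in place — ss ss ss ss ss ss ss ss ss ss ss ss ss ss ss sf — and concatenate.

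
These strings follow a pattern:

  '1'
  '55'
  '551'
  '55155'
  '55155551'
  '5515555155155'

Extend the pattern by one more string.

551555515515555155551

This is a Fibonacci-style word recurrence s(k) = s(k−1)·s(k−2): e.g. 55·1 = 551.
So term 7 is 5515555155155·55155551.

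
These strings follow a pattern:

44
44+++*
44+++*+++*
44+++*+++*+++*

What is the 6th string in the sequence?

Every step adds +++* to the end: s(k+1) = s(k)·+++*.
From 44+++*+++*+++*, 2 further steps: 44+++*+++*+++* → 44+++*+++*+++*+++* → (answer).

44+++*+++*+++*+++*+++*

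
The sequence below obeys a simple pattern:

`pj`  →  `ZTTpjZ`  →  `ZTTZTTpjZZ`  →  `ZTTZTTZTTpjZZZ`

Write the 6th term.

Every step adds ZTT to the front and Z to the end of the previous string.
From ZTTZTTZTTpjZZZ, 2 further steps: ZTTZTTZTTpjZZZ → ZTTZTTZTTZTTpjZZZZ → (answer).

ZTTZTTZTTZTTZTTpjZZZZZ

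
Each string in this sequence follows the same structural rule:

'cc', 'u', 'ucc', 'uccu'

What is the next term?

This is a Fibonacci-style word recurrence s(k) = s(k−1)·s(k−2): e.g. u·cc = ucc.
The next term joins uccu and ucc.

uccuucc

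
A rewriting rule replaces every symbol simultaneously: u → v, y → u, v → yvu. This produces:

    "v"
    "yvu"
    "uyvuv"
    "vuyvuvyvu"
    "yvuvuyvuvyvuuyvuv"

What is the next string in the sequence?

uyvuvyvuvuyvuvyvuuyvuvvuyvuvyvu

φ(yvuvuyvuvyvuuyvuv) expands symbol-by-symbol to u yvu v yvu v u yvu v yvu u yvu v v u yvu v yvu; joining the 17 pieces gives the next term.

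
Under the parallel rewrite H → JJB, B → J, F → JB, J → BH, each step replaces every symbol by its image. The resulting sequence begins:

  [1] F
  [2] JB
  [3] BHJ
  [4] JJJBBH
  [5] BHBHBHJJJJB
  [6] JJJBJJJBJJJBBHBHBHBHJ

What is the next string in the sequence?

Replace each of the 21 characters of JJJBJJJBJJJBBHBHBHBHJ in place — BH BH BH J BH BH BH J BH BH BH J J JJB J JJB J JJB J JJB BH — and concatenate.

BHBHBHJBHBHBHJBHBHBHJJJJBJJJBJJJBJJJBBH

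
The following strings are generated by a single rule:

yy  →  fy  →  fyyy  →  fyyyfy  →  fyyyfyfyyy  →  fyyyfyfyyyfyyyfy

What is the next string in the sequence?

Each term (from the third on) is the previous term followed by the one before it: term 3 = fy·yy = fyyy.
So term 7 is fyyyfyfyyyfyyyfy·fyyyfyfyyy.

fyyyfyfyyyfyyyfyfyyyfyfyyy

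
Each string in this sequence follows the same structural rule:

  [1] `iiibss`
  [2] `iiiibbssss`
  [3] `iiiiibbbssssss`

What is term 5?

iiiiiiibbbbbssssssssss

Each string has the form i^{n+2} b^{n} s^{2n} (n = 1, 2, …).
For term 5, n = 5, so the run lengths are 7, 5, 10.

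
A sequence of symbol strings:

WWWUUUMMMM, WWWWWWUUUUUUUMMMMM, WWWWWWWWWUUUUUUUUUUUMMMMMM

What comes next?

The n-th term is 3n W's then 4n-1 U's then n+3 M's (n = 1, 2, …).
Setting n = 4 gives 12, 15, 7 characters in each block.

WWWWWWWWWWWWUUUUUUUUUUUUUUUMMMMMMM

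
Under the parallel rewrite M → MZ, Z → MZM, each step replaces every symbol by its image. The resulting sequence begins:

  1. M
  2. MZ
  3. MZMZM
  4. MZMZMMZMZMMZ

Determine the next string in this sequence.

Expanding MZMZMMZMZMMZ: M→MZ, Z→MZM, M→MZ, Z→MZM, M→MZ, M→MZ, Z→MZM, M→MZ, Z→MZM, M→MZ, M→MZ, Z→MZM. Concatenated: MZ MZM MZ MZM MZ MZ MZM MZ MZM MZ MZ MZM.

MZMZMMZMZMMZMZMZMMZMZMMZMZMZM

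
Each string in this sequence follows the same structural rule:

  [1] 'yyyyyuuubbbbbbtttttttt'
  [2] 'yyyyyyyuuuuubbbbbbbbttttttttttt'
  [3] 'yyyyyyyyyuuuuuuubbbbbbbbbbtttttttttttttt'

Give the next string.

yyyyyyyyyyyuuuuuuuuubbbbbbbbbbbbttttttttttttttttt

The n-th term is 2n+1 y's then 2n-1 u's then 2n+2 b's then 3n+2 t's, where the shown terms are n = 2, 3, 4.
At n = 5 the blocks have lengths 11, 9, 12, 17.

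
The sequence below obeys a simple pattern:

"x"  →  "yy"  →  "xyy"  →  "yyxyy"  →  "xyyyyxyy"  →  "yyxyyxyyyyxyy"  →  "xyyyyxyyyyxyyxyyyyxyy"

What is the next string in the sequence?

From term 3 onward, concatenate the second-to-last term with the last: x·yy = xyy, yy·xyy = yyxyy, …
Continuing: yyxyyxyyyyxyy · xyyyyxyyyyxyyxyyyyxyy gives term 8.

yyxyyxyyyyxyyxyyyyxyyyyxyyxyyyyxyy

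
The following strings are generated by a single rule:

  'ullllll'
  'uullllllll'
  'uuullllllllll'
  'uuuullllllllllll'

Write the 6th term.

uuuuuullllllllllllllll

Reading off run lengths: u runs 1, 2, 3, 4; l runs 6, 8, 10, 12 — each is linear in n, where the shown terms are n = 2, 3, 4, 5.
For term 6, n = 7, so the run lengths are 6, 16.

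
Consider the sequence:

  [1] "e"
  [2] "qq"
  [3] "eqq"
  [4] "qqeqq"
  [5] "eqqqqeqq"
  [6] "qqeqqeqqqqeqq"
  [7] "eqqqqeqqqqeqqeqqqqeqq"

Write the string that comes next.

This is a Fibonacci-style word recurrence s(k) = s(k−2)·s(k−1): e.g. e·qq = eqq.
The next term joins qqeqqeqqqqeqq and eqqqqeqqqqeqqeqqqqeqq.

qqeqqeqqqqeqqeqqqqeqqqqeqqeqqqqeqq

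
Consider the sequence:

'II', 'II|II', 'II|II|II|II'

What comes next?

II|II|II|II|II|II|II|II

Every step duplicates the string with '|' between the halves.
So the next term is two copies of II|II|II|II with '|' between the halves.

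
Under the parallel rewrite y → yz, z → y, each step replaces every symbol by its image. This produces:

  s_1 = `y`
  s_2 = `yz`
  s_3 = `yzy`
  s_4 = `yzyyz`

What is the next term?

yzyyzyzy

Rewriting each symbol of yzyyz: y→yz, z→y, y→yz, y→yz, z→y, which concatenates to yz y yz yz y.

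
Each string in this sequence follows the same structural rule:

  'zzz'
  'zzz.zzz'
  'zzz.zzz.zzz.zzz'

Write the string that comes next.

s(k+1) = s(k)·.·s(k) — each term doubles the last with '.' between the halves.
So the next term is two copies of zzz.zzz.zzz.zzz with '.' between the halves.

zzz.zzz.zzz.zzz.zzz.zzz.zzz.zzz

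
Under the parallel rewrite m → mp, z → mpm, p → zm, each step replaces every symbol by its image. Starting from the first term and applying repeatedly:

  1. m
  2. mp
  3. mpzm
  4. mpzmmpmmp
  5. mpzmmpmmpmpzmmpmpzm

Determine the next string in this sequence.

mpzmmpmmpmpzmmpmpzmmpzmmpmmpmpzmmpzmmpmmp

Applying the rule to each of the 19 symbols of mpzmmpmmpmpzmmpmpzm gives the pieces mp zm mpm mp mp zm mp mp zm mp zm mpm mp mp zm mp zm mpm mp, which concatenate to the answer.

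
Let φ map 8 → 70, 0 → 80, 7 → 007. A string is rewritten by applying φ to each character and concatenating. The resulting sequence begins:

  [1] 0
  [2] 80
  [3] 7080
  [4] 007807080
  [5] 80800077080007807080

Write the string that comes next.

Applying the rule to each of the 20 symbols of 80800077080007807080 gives the pieces 70 80 70 80 80 80 007 007 80 70 80 80 80 007 70 80 007 80 70 80, which concatenate to the answer.

70807080808000700780708080800077080007807080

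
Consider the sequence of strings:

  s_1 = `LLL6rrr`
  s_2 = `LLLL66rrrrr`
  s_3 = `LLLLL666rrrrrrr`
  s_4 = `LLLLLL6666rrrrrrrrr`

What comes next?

The n-th term is n+1 L's then n-1 6's then 2n-1 r's, where the shown terms are n = 2, 3, 4, 5.
At n = 6 the blocks have lengths 7, 5, 11.

LLLLLLL66666rrrrrrrrrrr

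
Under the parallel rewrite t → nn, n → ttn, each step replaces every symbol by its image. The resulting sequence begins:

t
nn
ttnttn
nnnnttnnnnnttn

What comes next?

ttnttnttnttnnnnnttnttnttnttnttnnnnnttn

Applying the rule to each of the 14 symbols of nnnnttnnnnnttn gives the pieces ttn ttn ttn ttn nn nn ttn ttn ttn ttn ttn nn nn ttn, which concatenate to the answer.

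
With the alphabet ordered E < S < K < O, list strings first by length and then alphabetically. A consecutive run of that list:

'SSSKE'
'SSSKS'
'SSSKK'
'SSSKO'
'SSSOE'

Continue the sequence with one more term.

SSSOS

The successor of SSSOE increments the rightmost position that isn't already O and resets every position after it to E.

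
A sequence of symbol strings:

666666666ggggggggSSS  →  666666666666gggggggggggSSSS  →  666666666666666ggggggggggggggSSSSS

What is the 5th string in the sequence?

666666666666666666666ggggggggggggggggggggSSSSSSS

The n-th term is 3n 6's then 3n-1 g's then n S's, where the shown terms are n = 3, 4, 5.
For term 5, n = 7, so the run lengths are 21, 20, 7.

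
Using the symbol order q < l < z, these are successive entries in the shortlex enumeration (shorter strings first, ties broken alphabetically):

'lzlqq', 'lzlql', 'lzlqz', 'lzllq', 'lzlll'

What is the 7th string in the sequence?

Continuing the enumeration 2 steps past lzlll: lzlll → lzllz → (answer).

lzlzq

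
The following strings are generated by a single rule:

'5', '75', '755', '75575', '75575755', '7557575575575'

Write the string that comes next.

755757557557575575755

This is a Fibonacci-style word recurrence s(k) = s(k−1)·s(k−2): e.g. 75·5 = 755.
Continuing: 7557575575575 · 75575755 gives term 7.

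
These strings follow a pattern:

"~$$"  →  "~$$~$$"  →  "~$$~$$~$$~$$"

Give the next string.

Each string is two copies of the previous one concatenated.
Doubling ~$$~$$~$$~$$:

~$$~$$~$$~$$~$$~$$~$$~$$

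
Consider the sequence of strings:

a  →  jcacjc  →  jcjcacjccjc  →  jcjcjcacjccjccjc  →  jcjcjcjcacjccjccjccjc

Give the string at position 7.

Each term wraps the previous one in jc on the left and cjc on the right.
From jcjcjcjcacjccjccjccjc, 2 further steps: jcjcjcjcacjccjccjccjc → jcjcjcjcjcacjccjccjccjccjc → (answer).

jcjcjcjcjcjcacjccjccjccjccjccjc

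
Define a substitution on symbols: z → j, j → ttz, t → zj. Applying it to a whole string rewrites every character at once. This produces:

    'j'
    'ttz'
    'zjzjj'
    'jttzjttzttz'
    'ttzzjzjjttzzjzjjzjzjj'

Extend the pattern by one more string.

zjzjjjttzjttzttzzjzjjjttzjttzttzjttzjttzttz

φ(ttzzjzjjttzzjzjjzjzjj) expands symbol-by-symbol to zj zj j j ttz j ttz ttz zj zj j j ttz j ttz ttz j ttz j ttz ttz; joining the 21 pieces gives the next term.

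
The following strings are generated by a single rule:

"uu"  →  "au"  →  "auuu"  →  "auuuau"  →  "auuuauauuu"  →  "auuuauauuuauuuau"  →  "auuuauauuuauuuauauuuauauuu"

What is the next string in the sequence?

Each term (from the third on) is the previous term followed by the one before it: term 3 = au·uu = auuu.
So term 8 is auuuauauuuauuuauauuuauauuu·auuuauauuuauuuau.

auuuauauuuauuuauauuuauauuuauuuauauuuauuuau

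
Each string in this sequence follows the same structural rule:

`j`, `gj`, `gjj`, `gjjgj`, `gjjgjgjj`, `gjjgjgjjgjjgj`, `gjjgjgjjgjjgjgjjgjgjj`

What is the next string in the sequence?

This is a Fibonacci-style word recurrence s(k) = s(k−1)·s(k−2): e.g. gj·j = gjj.
Continuing: gjjgjgjjgjjgjgjjgjgjj · gjjgjgjjgjjgj gives term 8.

gjjgjgjjgjjgjgjjgjgjjgjjgjgjjgjjgj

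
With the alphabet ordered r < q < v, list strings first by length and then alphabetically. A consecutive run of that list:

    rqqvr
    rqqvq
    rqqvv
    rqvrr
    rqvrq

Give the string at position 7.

Advancing 2 positions from rqvrq through rqvrq → rqvrv reaches term 7.

rqvqr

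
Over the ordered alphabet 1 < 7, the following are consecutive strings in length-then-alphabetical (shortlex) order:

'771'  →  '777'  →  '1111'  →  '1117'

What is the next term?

1171

Find the rightmost character of 1117 below 7, bump it to the next letter, and reset everything to its right to 1.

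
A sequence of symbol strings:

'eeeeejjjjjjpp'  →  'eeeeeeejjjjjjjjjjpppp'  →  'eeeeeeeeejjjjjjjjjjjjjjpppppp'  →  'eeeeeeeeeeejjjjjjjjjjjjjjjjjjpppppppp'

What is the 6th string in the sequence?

Reading off run lengths: e runs 5, 7, 9, 11; j runs 6, 10, 14, 18; p runs 2, 4, 6, 8 — each is linear in n (n = 1, 2, …).
For term 6, n = 6, so the run lengths are 15, 26, 12.

eeeeeeeeeeeeeeejjjjjjjjjjjjjjjjjjjjjjjjjjpppppppppppp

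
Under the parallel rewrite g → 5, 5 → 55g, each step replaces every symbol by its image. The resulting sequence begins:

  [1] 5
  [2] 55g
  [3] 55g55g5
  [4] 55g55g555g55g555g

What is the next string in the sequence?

Rewriting the 17 symbols of 55g55g555g55g555g one by one yields 55g 55g 5 55g 55g 5 55g 55g 55g 5 55g 55g 5 55g 55g 55g 5; concatenated:

55g55g555g55g555g55g55g555g55g555g55g55g5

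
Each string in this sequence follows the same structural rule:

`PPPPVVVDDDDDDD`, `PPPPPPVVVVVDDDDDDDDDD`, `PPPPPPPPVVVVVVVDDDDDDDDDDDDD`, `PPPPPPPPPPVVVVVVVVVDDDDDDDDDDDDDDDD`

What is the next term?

PPPPPPPPPPPPVVVVVVVVVVVDDDDDDDDDDDDDDDDDDD

Term n consists of 2n P's, followed by 2n-1 V's, followed by 3n+1 D's, where the shown terms are n = 2, 3, 4, 5.
For the next term, n = 6, so the run lengths are 12, 11, 19.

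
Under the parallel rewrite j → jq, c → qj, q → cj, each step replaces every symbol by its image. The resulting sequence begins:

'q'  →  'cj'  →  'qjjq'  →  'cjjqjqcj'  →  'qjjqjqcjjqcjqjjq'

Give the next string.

Rewriting the 16 symbols of qjjqjqcjjqcjqjjq one by one yields cj jq jq cj jq cj qj jq jq cj qj jq cj jq jq cj; concatenated:

cjjqjqcjjqcjqjjqjqcjqjjqcjjqjqcj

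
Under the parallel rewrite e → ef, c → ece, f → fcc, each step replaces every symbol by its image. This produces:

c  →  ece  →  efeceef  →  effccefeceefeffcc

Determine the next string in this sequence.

effccfcceceeceeffccefeceefeffcceffccfcceceece

Replace each of the 17 characters of effccefeceefeffcc in place — ef fcc fcc ece ece ef fcc ef ece ef ef fcc ef fcc fcc ece ece — and concatenate.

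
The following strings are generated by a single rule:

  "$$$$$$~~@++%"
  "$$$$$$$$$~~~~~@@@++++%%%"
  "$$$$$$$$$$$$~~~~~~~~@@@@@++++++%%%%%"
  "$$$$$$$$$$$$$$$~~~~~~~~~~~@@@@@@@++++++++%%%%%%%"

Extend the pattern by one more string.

$$$$$$$$$$$$$$$$$$~~~~~~~~~~~~~~@@@@@@@@@++++++++++%%%%%%%%%

Term n consists of 3n+3 $'s, followed by 3n-1 ~'s, followed by 2n-1 @'s, followed by 2n +'s, followed by 2n-1 %'s (n = 1, 2, …).
Setting n = 5 gives 18, 14, 9, 10, 9 characters in each block.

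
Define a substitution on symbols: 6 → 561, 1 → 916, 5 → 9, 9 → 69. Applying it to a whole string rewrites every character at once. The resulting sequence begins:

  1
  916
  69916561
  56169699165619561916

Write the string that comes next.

φ(56169699165619561916) expands symbol-by-symbol to 9 561 916 561 69 561 69 69 916 561 9 561 916 69 9 561 916 69 916 561; joining the 20 pieces gives the next term.

9561916561695616969916561956191669956191669916561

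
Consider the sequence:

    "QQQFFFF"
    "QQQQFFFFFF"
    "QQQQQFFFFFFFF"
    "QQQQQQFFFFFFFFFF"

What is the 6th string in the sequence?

QQQQQQQQFFFFFFFFFFFFFF

Reading off run lengths: Q runs 3, 4, 5, 6; F runs 4, 6, 8, 10 — each is linear in n, where the shown terms are n = 2, 3, 4, 5.
Setting n = 7 gives 8, 14 characters in each block.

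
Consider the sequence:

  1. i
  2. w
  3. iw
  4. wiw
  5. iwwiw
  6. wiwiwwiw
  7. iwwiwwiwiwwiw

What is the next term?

Each term (from the third on) is the two preceding terms concatenated in order: term 3 = i·w = iw.
Continuing: wiwiwwiw · iwwiwwiwiwwiw gives term 8.

wiwiwwiwiwwiwwiwiwwiw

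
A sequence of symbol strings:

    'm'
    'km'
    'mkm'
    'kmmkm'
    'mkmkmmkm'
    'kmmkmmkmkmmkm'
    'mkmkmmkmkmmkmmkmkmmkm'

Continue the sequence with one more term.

From term 3 onward, concatenate the second-to-last term with the last: m·km = mkm, km·mkm = kmmkm, …
So term 8 is kmmkmmkmkmmkm·mkmkmmkmkmmkmmkmkmmkm.

kmmkmmkmkmmkmmkmkmmkmkmmkmmkmkmmkm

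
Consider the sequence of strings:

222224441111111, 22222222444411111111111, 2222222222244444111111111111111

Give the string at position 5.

The n-th term is 3n+2 2's then n+2 4's then 4n+3 1's (n = 1, 2, …).
For term 5, n = 5, so the run lengths are 17, 7, 23.

22222222222222222444444411111111111111111111111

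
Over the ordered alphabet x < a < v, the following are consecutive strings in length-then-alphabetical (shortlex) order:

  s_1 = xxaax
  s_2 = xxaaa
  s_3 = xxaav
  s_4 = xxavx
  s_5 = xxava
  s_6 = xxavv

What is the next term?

Treat xxavv as a base-3 numeral over the given alphabet and add one, carrying through any trailing v's.

xxvxx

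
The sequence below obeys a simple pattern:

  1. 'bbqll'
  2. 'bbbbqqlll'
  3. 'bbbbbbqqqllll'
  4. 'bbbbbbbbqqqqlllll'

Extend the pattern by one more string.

bbbbbbbbbbqqqqqllllll

The n-th term is 2n b's then n q's then n+1 l's (n = 1, 2, …).
For the next term, n = 5, so the run lengths are 10, 5, 6.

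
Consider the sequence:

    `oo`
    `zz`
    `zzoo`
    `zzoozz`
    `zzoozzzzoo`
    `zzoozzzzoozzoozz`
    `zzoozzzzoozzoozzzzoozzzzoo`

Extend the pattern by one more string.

Each term (from the third on) is the previous term followed by the one before it: term 3 = zz·oo = zzoo.
Continuing: zzoozzzzoozzoozzzzoozzzzoo · zzoozzzzoozzoozz gives term 8.

zzoozzzzoozzoozzzzoozzzzoozzoozzzzoozzoozz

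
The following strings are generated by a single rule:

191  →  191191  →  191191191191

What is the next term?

s(k+1) = s(k)·s(k) — each term doubles the last.
One more doubling of 191191191191 gives the answer.

191191191191191191191191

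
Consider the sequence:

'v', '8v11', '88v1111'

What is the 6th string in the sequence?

88888v1111111111

Each term wraps the previous one in 8 on the left and 11 on the right.
From 88v1111, 3 further steps: 88v1111 → 888v111111 → 8888v11111111 → (answer).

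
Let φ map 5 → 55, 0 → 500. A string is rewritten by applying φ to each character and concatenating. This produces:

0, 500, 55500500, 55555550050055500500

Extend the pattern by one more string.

Rewriting the 20 symbols of 55555550050055500500 one by one yields 55 55 55 55 55 55 55 500 500 55 500 500 55 55 55 500 500 55 500 500; concatenated:

555555555555555005005550050055555550050055500500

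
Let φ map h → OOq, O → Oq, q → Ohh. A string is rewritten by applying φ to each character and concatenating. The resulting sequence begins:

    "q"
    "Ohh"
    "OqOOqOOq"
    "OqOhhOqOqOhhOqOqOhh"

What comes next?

Applying the rule to each of the 19 symbols of OqOhhOqOqOhhOqOqOhh gives the pieces Oq Ohh Oq OOq OOq Oq Ohh Oq Ohh Oq OOq OOq Oq Ohh Oq Ohh Oq OOq OOq, which concatenate to the answer.

OqOhhOqOOqOOqOqOhhOqOhhOqOOqOOqOqOhhOqOhhOqOOqOOq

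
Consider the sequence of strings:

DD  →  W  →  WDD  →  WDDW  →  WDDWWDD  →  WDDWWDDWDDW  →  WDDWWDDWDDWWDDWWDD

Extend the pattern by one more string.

WDDWWDDWDDWWDDWWDDWDDWWDDWDDW

From term 3 onward, concatenate the last term with the second-to-last: W·DD = WDD, WDD·W = WDDW, …
The next term joins WDDWWDDWDDWWDDWWDD and WDDWWDDWDDW.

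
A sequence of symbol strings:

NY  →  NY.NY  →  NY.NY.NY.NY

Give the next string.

NY.NY.NY.NY.NY.NY.NY.NY

s(k+1) = s(k)·.·s(k) — each term doubles the last with '.' between the halves.
One more doubling of NY.NY.NY.NY gives the answer.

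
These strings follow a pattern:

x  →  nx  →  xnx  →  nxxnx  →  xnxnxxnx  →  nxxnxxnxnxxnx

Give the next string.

xnxnxxnxnxxnxxnxnxxnx

This is a Fibonacci-style word recurrence s(k) = s(k−2)·s(k−1): e.g. x·nx = xnx.
The next term joins xnxnxxnx and nxxnxxnxnxxnx.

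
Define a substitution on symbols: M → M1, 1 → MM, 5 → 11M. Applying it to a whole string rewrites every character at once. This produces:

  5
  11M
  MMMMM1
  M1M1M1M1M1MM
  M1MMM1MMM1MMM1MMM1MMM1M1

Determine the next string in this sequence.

Rewriting the 24 symbols of M1MMM1MMM1MMM1MMM1MMM1M1 one by one yields M1 MM M1 M1 M1 MM M1 M1 M1 MM M1 M1 M1 MM M1 M1 M1 MM M1 M1 M1 MM M1 MM; concatenated:

M1MMM1M1M1MMM1M1M1MMM1M1M1MMM1M1M1MMM1M1M1MMM1MM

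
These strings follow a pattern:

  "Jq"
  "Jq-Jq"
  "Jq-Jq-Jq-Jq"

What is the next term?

Jq-Jq-Jq-Jq-Jq-Jq-Jq-Jq

Each string is two copies of the previous one joined by '-'.
So the next term is two copies of Jq-Jq-Jq-Jq with '-' between the halves.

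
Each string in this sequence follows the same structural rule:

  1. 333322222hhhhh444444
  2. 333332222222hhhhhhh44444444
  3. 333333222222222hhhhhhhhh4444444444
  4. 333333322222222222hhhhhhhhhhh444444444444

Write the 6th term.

333333333222222222222222hhhhhhhhhhhhhhh4444444444444444

Reading off run lengths: 3 runs 4, 5, 6, 7; 2 runs 5, 7, 9, 11; h runs 5, 7, 9, 11; 4 runs 6, 8, 10, 12 — each is linear in n, where the shown terms are n = 2, 3, 4, 5.
At n = 7 the blocks have lengths 9, 15, 15, 16.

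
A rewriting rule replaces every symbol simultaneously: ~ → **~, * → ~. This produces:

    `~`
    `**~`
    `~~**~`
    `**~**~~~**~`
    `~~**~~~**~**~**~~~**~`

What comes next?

**~**~~~**~**~**~~~**~~~**~~~**~**~**~~~**~

Applying the rule to each of the 21 symbols of ~~**~~~**~**~**~~~**~ gives the pieces **~ **~ ~ ~ **~ **~ **~ ~ ~ **~ ~ ~ **~ ~ ~ **~ **~ **~ ~ ~ **~, which concatenate to the answer.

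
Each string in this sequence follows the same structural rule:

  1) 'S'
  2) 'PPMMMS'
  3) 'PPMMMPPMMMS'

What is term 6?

The strings grow by a fixed prefix PPMMM each time.
From PPMMMPPMMMS, 3 further steps: PPMMMPPMMMS → PPMMMPPMMMPPMMMS → PPMMMPPMMMPPMMMPPMMMS → (answer).

PPMMMPPMMMPPMMMPPMMMPPMMMS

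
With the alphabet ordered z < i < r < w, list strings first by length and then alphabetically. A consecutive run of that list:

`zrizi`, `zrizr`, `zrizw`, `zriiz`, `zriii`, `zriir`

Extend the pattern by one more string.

Treat zriir as a base-4 numeral over the given alphabet and add one, carrying through any trailing w's.

zriiw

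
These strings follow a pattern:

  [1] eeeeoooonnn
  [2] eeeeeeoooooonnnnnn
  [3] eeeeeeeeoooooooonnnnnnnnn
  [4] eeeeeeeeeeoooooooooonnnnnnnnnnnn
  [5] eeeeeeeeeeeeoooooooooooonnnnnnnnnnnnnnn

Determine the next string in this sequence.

Each string has the form e^{2n+2} o^{2n+2} n^{3n} (n = 1, 2, …).
Setting n = 6 gives 14, 14, 18 characters in each block.

eeeeeeeeeeeeeeoooooooooooooonnnnnnnnnnnnnnnnnn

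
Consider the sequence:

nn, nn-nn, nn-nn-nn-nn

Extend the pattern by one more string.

nn-nn-nn-nn-nn-nn-nn-nn

Every step duplicates the string with '-' between the halves.
So the next term is two copies of nn-nn-nn-nn with '-' between the halves.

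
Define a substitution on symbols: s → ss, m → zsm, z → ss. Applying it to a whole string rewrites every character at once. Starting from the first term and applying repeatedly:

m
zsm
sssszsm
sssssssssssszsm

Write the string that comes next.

sssssssssssssssssssssssssssszsm

φ(sssssssssssszsm) expands symbol-by-symbol to ss ss ss ss ss ss ss ss ss ss ss ss ss ss zsm; joining the 15 pieces gives the next term.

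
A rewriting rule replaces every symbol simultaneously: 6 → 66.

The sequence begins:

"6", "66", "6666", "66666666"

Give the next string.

6666666666666666

Rewriting each symbol of 66666666: 6→66, 6→66, 6→66, 6→66, 6→66, 6→66, 6→66, 6→66, which concatenates to 66 66 66 66 66 66 66 66.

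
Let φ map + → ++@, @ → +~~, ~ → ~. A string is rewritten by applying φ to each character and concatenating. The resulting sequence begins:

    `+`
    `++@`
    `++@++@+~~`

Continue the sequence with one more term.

++@++@+~~++@++@+~~++@~~

Rewriting each symbol of ++@++@+~~: +→++@, +→++@, @→+~~, +→++@, +→++@, @→+~~, +→++@, ~→~, ~→~, which concatenates to ++@ ++@ +~~ ++@ ++@ +~~ ++@ ~ ~.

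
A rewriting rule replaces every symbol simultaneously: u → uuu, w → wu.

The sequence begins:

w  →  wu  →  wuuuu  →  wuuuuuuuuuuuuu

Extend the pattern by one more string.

Rewriting the 14 symbols of wuuuuuuuuuuuuu one by one yields wu uuu uuu uuu uuu uuu uuu uuu uuu uuu uuu uuu uuu uuu; concatenated:

wuuuuuuuuuuuuuuuuuuuuuuuuuuuuuuuuuuuuuuuu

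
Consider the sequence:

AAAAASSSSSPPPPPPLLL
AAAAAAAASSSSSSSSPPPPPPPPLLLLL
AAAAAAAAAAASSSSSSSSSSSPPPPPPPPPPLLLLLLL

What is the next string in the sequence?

Term n consists of 3n-1 A's, followed by 3n-1 S's, followed by 2n+2 P's, followed by 2n-1 L's, where the shown terms are n = 2, 3, 4.
At n = 5 the blocks have lengths 14, 14, 12, 9.

AAAAAAAAAAAAAASSSSSSSSSSSSSSPPPPPPPPPPPPLLLLLLLLL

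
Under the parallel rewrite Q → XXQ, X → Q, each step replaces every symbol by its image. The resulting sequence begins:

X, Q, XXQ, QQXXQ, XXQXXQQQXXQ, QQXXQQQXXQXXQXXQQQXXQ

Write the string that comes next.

Rewriting the 21 symbols of QQXXQQQXXQXXQXXQQQXXQ one by one yields XXQ XXQ Q Q XXQ XXQ XXQ Q Q XXQ Q Q XXQ Q Q XXQ XXQ XXQ Q Q XXQ; concatenated:

XXQXXQQQXXQXXQXXQQQXXQQQXXQQQXXQXXQXXQQQXXQ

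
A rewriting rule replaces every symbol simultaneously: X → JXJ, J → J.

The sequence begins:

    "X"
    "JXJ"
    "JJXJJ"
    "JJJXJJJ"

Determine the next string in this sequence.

Expanding JJJXJJJ: J→J, J→J, J→J, X→JXJ, J→J, J→J, J→J. Concatenated: J J J JXJ J J J.

JJJJXJJJJ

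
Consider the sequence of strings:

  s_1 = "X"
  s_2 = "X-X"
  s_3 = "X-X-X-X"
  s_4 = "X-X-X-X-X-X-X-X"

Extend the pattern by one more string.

Every step duplicates the string with '-' between the halves.
Doubling X-X-X-X-X-X-X-X with '-' between the halves:

X-X-X-X-X-X-X-X-X-X-X-X-X-X-X-X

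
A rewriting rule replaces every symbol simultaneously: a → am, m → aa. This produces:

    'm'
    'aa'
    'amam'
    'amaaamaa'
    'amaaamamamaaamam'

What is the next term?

Replace each of the 16 characters of amaaamamamaaamam in place — am aa am am am aa am aa am aa am am am aa am aa — and concatenate.

amaaamamamaaamaaamaaamamamaaamaa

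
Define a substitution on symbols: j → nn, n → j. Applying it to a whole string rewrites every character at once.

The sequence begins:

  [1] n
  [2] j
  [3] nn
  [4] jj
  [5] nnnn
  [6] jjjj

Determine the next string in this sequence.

Expanding jjjj: j→nn, j→nn, j→nn, j→nn. Concatenated: nn nn nn nn.

nnnnnnnn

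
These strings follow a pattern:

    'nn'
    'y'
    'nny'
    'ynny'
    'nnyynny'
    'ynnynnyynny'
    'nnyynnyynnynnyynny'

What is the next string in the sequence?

ynnynnyynnynnyynnyynnynnyynny

This is a Fibonacci-style word recurrence s(k) = s(k−2)·s(k−1): e.g. nn·y = nny.
So term 8 is ynnynnyynny·nnyynnyynnynnyynny.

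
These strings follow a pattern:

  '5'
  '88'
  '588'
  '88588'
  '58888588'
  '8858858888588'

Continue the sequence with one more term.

Each term (from the third on) is the two preceding terms concatenated in order: term 3 = 5·88 = 588.
Continuing: 58888588 · 8858858888588 gives term 7.

588885888858858888588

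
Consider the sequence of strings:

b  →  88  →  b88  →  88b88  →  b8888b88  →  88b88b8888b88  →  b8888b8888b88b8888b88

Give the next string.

From term 3 onward, concatenate the second-to-last term with the last: b·88 = b88, 88·b88 = 88b88, …
The next term joins 88b88b8888b88 and b8888b8888b88b8888b88.

88b88b8888b88b8888b8888b88b8888b88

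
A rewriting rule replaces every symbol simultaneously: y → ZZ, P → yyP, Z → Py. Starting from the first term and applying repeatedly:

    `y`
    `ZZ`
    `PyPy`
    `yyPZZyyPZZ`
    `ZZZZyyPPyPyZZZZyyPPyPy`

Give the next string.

Replace each of the 22 characters of ZZZZyyPPyPyZZZZyyPPyPy in place — Py Py Py Py ZZ ZZ yyP yyP ZZ yyP ZZ Py Py Py Py ZZ ZZ yyP yyP ZZ yyP ZZ — and concatenate.

PyPyPyPyZZZZyyPyyPZZyyPZZPyPyPyPyZZZZyyPyyPZZyyPZZ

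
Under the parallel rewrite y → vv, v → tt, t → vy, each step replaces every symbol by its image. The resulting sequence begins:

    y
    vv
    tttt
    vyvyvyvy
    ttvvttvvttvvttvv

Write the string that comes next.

Rewriting the 16 symbols of ttvvttvvttvvttvv one by one yields vy vy tt tt vy vy tt tt vy vy tt tt vy vy tt tt; concatenated:

vyvyttttvyvyttttvyvyttttvyvytttt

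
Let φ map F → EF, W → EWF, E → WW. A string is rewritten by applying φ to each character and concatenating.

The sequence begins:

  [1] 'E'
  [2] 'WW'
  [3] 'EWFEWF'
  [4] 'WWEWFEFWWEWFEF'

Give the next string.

Rewriting the 14 symbols of WWEWFEFWWEWFEF one by one yields EWF EWF WW EWF EF WW EF EWF EWF WW EWF EF WW EF; concatenated:

EWFEWFWWEWFEFWWEFEWFEWFWWEWFEFWWEF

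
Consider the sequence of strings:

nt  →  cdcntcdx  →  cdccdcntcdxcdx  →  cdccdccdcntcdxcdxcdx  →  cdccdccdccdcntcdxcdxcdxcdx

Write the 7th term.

Every step adds cdc to the front and cdx to the end of the previous string.
From cdccdccdccdcntcdxcdxcdxcdx, 2 further steps: cdccdccdccdcntcdxcdxcdxcdx → cdccdccdccdccdcntcdxcdxcdxcdxcdx → (answer).

cdccdccdccdccdccdcntcdxcdxcdxcdxcdxcdx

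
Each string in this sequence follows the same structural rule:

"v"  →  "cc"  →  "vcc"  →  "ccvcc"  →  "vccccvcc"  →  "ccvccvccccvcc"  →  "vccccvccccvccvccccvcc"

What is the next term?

From term 3 onward, concatenate the second-to-last term with the last: v·cc = vcc, cc·vcc = ccvcc, …
So term 8 is ccvccvccccvcc·vccccvccccvccvccccvcc.

ccvccvccccvccvccccvccccvccvccccvcc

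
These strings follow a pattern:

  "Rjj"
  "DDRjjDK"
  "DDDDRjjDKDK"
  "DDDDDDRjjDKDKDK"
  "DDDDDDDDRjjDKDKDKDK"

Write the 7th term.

DDDDDDDDDDDDRjjDKDKDKDKDKDK

s(k+1) = DD·s(k)·DK, so each term gains DD as a prefix and DK as a suffix.
From DDDDDDDDRjjDKDKDKDK, 2 further steps: DDDDDDDDRjjDKDKDKDK → DDDDDDDDDDRjjDKDKDKDKDK → (answer).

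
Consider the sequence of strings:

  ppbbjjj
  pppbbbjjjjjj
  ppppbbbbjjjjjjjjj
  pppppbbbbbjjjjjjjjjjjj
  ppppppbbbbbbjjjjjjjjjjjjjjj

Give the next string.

Each string has the form p^{n+1} b^{n+1} j^{3n} (n = 1, 2, …).
At n = 6 the blocks have lengths 7, 7, 18.

pppppppbbbbbbbjjjjjjjjjjjjjjjjjj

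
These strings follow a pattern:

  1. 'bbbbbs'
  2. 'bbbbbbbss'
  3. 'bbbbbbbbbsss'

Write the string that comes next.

bbbbbbbbbbbssss

Reading off run lengths: b runs 5, 7, 9; s runs 1, 2, 3 — each is linear in n, where the shown terms are n = 2, 3, 4.
Setting n = 5 gives 11, 4 characters in each block.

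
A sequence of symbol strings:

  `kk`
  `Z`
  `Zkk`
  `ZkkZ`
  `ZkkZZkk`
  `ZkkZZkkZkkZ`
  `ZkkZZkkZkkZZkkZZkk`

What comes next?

ZkkZZkkZkkZZkkZZkkZkkZZkkZkkZ

This is a Fibonacci-style word recurrence s(k) = s(k−1)·s(k−2): e.g. Z·kk = Zkk.
Continuing: ZkkZZkkZkkZZkkZZkk · ZkkZZkkZkkZ gives term 8.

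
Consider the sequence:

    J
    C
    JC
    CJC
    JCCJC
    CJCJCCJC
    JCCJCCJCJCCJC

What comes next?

From term 3 onward, concatenate the second-to-last term with the last: J·C = JC, C·JC = CJC, …
The next term joins CJCJCCJC and JCCJCCJCJCCJC.

CJCJCCJCJCCJCCJCJCCJC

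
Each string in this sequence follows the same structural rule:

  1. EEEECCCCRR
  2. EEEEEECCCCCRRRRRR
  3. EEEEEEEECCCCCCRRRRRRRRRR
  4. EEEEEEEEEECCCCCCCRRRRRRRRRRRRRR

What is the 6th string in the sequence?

The n-th term is 2n+2 E's then n+3 C's then 4n-2 R's (n = 1, 2, …).
For term 6, n = 6, so the run lengths are 14, 9, 22.

EEEEEEEEEEEEEECCCCCCCCCRRRRRRRRRRRRRRRRRRRRRR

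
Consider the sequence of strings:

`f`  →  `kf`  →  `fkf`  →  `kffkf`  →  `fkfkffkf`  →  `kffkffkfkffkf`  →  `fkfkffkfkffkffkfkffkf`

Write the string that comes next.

kffkffkfkffkffkfkffkfkffkffkfkffkf

From term 3 onward, concatenate the second-to-last term with the last: f·kf = fkf, kf·fkf = kffkf, …
Continuing: kffkffkfkffkf · fkfkffkfkffkffkfkffkf gives term 8.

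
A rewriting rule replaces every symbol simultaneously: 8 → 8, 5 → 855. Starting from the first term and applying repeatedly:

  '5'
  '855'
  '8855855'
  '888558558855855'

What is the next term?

Replace each of the 15 characters of 888558558855855 in place — 8 8 8 855 855 8 855 855 8 8 855 855 8 855 855 — and concatenate.

8888558558855855888558558855855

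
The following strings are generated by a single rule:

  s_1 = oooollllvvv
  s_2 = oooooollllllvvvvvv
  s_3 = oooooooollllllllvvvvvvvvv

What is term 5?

oooooooooooollllllllllllvvvvvvvvvvvvvvv

Term n consists of 2n+2 o's, followed by 2n+2 l's, followed by 3n v's (n = 1, 2, …).
Setting n = 5 gives 12, 12, 15 characters in each block.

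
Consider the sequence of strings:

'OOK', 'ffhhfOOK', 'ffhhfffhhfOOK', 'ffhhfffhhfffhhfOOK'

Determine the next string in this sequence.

The strings grow by a fixed prefix ffhhf each time.
Applying this once more to ffhhfffhhfffhhfOOK:

ffhhfffhhfffhhfffhhfOOK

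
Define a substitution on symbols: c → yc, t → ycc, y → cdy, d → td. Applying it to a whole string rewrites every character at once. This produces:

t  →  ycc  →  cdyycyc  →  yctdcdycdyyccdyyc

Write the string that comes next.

Replace each of the 17 characters of yctdcdycdyyccdyyc in place — cdy yc ycc td yc td cdy yc td cdy cdy yc yc td cdy cdy yc — and concatenate.

cdyycycctdyctdcdyyctdcdycdyycyctdcdycdyyc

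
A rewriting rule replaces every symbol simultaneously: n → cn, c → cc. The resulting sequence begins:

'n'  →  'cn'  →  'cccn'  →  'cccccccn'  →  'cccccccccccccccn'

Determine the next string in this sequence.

cccccccccccccccccccccccccccccccn

Applying the rule to each of the 16 symbols of cccccccccccccccn gives the pieces cc cc cc cc cc cc cc cc cc cc cc cc cc cc cc cn, which concatenate to the answer.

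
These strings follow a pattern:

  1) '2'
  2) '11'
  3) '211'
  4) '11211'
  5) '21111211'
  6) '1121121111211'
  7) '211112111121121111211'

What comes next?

1121121111211211112111121121111211

This is a Fibonacci-style word recurrence s(k) = s(k−2)·s(k−1): e.g. 2·11 = 211.
So term 8 is 1121121111211·211112111121121111211.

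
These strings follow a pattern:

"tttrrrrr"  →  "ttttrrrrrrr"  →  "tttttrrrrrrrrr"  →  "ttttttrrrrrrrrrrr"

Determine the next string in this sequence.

tttttttrrrrrrrrrrrrr

Term n consists of n+1 t's, followed by 2n+1 r's, where the shown terms are n = 2, 3, 4, 5.
Setting n = 6 gives 7, 13 characters in each block.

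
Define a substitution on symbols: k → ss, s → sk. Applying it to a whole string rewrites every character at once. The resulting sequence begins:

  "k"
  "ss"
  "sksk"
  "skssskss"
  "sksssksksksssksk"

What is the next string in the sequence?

φ(sksssksksksssksk) expands symbol-by-symbol to sk ss sk sk sk ss sk ss sk ss sk sk sk ss sk ss; joining the 16 pieces gives the next term.

skssskskskssskssskssskskskssskss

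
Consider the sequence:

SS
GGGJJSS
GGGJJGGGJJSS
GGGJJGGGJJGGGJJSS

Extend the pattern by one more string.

Every step adds GGGJJ at the front: s(k+1) = GGGJJ·s(k).
One more step from GGGJJGGGJJGGGJJSS gives the answer.

GGGJJGGGJJGGGJJGGGJJSS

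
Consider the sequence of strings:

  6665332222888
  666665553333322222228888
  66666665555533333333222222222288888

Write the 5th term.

666666666665555555553333333333333322222222222222228888888

The n-th term is 2n+1 6's then 2n-1 5's then 3n-1 3's then 3n+1 2's then n+2 8's (n = 1, 2, …).
At n = 5 the blocks have lengths 11, 9, 14, 16, 7.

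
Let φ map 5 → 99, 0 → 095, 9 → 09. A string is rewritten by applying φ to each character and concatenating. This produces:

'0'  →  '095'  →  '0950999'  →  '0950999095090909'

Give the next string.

Rewriting the 16 symbols of 0950999095090909 one by one yields 095 09 99 095 09 09 09 095 09 99 095 09 095 09 095 09; concatenated:

09509990950909090950999095090950909509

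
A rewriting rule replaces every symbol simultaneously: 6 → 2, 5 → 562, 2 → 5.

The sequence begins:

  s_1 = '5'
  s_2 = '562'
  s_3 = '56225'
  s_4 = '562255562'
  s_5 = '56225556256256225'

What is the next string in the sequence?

5622555625625622556225562255562

Replace each of the 17 characters of 56225556256256225 in place — 562 2 5 5 562 562 562 2 5 562 2 5 562 2 5 5 562 — and concatenate.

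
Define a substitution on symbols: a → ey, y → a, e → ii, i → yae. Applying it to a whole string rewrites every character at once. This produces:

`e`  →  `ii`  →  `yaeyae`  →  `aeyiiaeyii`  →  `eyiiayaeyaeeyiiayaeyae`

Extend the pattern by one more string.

iiayaeyaeeyaeyiiaeyiiiiayaeyaeeyaeyiiaeyii

Applying the rule to each of the 22 symbols of eyiiayaeyaeeyiiayaeyae gives the pieces ii a yae yae ey a ey ii a ey ii ii a yae yae ey a ey ii a ey ii, which concatenate to the answer.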